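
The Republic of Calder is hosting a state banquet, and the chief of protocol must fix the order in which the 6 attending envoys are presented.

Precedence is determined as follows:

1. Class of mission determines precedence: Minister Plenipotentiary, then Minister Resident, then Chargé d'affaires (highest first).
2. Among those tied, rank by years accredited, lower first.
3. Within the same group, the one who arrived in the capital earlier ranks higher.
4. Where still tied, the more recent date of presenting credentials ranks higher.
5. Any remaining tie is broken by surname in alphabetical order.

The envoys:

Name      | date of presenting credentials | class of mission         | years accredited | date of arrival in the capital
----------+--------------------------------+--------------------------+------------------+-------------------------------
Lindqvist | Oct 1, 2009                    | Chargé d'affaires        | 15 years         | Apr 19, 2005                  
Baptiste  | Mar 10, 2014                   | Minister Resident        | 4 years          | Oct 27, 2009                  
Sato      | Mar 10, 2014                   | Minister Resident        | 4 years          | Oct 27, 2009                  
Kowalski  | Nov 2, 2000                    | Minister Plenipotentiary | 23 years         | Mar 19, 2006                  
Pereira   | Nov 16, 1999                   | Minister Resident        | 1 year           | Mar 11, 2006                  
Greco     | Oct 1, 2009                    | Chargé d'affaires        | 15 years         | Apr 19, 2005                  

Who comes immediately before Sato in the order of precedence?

Baptiste

By class of mission: Kowalski (Minister Plenipotentiary); then Pereira, Baptiste and Sato (Minister Resident); then Greco and Lindqvist (Chargé d'affaires).
Among Pereira, Baptiste and Sato, by years accredited (lower first): Pereira (1 year) before Baptiste and Sato (4 years).
Baptiste and Sato both have date of arrival in the capital Oct 27, 2009, so the next rule applies.
Baptiste and Sato both have date of presenting credentials Mar 10, 2014, so the next rule applies.
Among Baptiste and Sato, alphabetically by surname: Baptiste before Sato.
Greco and Lindqvist both have years accredited 15 years, so the next rule applies.
Greco and Lindqvist both have date of arrival in the capital Apr 19, 2005, so the next rule applies.
Greco and Lindqvist both have date of presenting credentials Oct 1, 2009, so the next rule applies.
Among Greco and Lindqvist, alphabetically by surname: Greco before Lindqvist.
Order: Kowalski, Pereira, Baptiste, Sato, Greco, Lindqvist.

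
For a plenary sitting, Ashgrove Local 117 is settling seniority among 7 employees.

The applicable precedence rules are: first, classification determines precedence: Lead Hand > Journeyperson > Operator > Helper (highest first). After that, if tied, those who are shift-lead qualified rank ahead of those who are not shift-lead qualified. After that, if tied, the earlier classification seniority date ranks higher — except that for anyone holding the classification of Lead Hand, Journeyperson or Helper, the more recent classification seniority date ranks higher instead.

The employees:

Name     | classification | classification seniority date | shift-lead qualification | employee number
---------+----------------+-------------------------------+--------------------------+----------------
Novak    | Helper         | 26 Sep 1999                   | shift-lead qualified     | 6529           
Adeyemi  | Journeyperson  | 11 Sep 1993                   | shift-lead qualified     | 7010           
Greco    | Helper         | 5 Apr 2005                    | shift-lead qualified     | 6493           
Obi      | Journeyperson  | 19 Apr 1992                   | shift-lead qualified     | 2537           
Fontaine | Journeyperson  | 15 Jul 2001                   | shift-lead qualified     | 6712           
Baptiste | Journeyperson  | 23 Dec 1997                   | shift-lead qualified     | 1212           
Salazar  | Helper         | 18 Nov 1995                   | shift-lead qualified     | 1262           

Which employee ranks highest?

Fontaine

By classification: Fontaine, Baptiste, Adeyemi and Obi (Journeyperson); then Greco, Novak and Salazar (Helper).
Fontaine, Baptiste, Adeyemi and Obi are each shift-lead qualified, so the next rule applies.
Among Fontaine, Baptiste, Adeyemi and Obi, by classification seniority date (later first) (reversed rule for this group): Fontaine (15 Jul 2001) before Baptiste (23 Dec 1997) before Adeyemi (11 Sep 1993) before Obi (19 Apr 1992).
Greco, Novak and Salazar are each shift-lead qualified, so the next rule applies.
Among Greco, Novak and Salazar, by classification seniority date (later first) (reversed rule for this group): Greco (5 Apr 2005) before Novak (26 Sep 1999) before Salazar (18 Nov 1995).
Order: Fontaine, Baptiste, Adeyemi, Obi, Greco, Novak, Salazar.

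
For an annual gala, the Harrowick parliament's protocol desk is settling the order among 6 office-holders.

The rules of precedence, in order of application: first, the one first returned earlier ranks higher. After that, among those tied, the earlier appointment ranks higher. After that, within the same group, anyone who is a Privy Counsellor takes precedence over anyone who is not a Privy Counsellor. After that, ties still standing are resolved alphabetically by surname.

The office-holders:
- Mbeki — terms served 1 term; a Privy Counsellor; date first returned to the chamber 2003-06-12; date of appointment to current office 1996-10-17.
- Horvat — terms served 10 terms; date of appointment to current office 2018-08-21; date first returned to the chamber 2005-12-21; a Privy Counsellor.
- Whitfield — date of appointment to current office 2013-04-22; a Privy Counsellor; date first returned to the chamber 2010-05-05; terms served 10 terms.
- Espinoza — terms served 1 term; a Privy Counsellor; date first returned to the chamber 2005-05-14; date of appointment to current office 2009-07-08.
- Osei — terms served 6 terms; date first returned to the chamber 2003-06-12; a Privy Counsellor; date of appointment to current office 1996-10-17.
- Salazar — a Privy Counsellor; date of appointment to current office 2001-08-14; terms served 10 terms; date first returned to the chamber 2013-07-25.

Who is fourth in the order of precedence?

By date first returned to the chamber (earlier first): Mbeki and Osei (both 2003-06-12); then Espinoza (2005-05-14); then Horvat (2005-12-21); then Whitfield (2010-05-05); then Salazar (2013-07-25).
Mbeki and Osei both have date of appointment to current office 1996-10-17, so the next rule applies.
Mbeki and Osei are each a Privy Counsellor, so the next rule applies.
Among Mbeki and Osei, alphabetically by surname: Mbeki before Osei.
Order: Mbeki, Osei, Espinoza, Horvat, Whitfield, Salazar.

Horvat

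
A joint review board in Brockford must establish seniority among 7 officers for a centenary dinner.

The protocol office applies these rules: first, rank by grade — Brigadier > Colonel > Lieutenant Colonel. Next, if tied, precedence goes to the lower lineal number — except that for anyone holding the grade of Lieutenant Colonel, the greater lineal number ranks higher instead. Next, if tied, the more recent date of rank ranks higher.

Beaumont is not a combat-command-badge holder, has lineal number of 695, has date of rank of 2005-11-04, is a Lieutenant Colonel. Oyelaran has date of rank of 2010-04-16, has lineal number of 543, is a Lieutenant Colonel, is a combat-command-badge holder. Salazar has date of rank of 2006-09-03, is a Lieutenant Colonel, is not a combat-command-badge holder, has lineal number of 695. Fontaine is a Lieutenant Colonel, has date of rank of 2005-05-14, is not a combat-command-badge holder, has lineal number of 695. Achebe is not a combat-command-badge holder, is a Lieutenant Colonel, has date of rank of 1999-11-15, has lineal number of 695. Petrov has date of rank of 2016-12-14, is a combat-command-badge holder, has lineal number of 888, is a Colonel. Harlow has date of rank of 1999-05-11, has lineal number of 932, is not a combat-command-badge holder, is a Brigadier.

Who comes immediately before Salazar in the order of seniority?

By grade: Harlow (Brigadier); then Petrov (Colonel); then Salazar, Beaumont, Fontaine, Achebe and Oyelaran (Lieutenant Colonel).
Among Salazar, Beaumont, Fontaine, Achebe and Oyelaran, by lineal number (higher first) (reversed rule for this group): Salazar, Beaumont, Fontaine and Achebe (695) before Oyelaran (543).
Among Salazar, Beaumont, Fontaine and Achebe, by date of rank (later first): Salazar (2006-09-03) before Beaumont (2005-11-04) before Fontaine (2005-05-14) before Achebe (1999-11-15).
Order: Harlow, Petrov, Salazar, Beaumont, Fontaine, Achebe, Oyelaran.

Petrov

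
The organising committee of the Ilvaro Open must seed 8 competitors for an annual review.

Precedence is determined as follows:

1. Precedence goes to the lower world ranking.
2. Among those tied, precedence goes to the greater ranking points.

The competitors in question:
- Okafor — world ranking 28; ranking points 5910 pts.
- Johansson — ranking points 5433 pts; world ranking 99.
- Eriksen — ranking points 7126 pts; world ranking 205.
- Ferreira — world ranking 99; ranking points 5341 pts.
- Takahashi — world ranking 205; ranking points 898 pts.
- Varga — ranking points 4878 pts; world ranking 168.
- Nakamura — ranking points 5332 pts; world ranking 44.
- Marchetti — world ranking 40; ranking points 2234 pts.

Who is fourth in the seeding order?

By world ranking (lower first): Okafor (28); then Marchetti (40); then Nakamura (44); then Johansson and Ferreira (both 99); then Varga (168); then Eriksen and Takahashi (both 205).
Among Johansson and Ferreira, by ranking points (higher first): Johansson (5433 pts) before Ferreira (5341 pts).
Among Eriksen and Takahashi, by ranking points (higher first): Eriksen (7126 pts) before Takahashi (898 pts).
Order: Okafor, Marchetti, Nakamura, Johansson, Ferreira, Varga, Eriksen, Takahashi.

Johansson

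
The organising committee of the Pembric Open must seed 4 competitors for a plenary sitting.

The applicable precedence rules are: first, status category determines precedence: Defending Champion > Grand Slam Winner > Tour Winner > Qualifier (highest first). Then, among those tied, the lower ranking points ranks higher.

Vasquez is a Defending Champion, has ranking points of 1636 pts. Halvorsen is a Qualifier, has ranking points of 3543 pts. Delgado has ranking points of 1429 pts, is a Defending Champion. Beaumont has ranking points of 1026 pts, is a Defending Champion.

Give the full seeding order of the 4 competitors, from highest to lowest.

Beaumont, Delgado, Vasquez, Halvorsen

By status category: Beaumont, Delgado and Vasquez (Defending Champion); then Halvorsen (Qualifier).
Among Beaumont, Delgado and Vasquez, by ranking points (lower first): Beaumont (1026 pts) before Delgado (1429 pts) before Vasquez (1636 pts).
Full order: Beaumont, Delgado, Vasquez, Halvorsen.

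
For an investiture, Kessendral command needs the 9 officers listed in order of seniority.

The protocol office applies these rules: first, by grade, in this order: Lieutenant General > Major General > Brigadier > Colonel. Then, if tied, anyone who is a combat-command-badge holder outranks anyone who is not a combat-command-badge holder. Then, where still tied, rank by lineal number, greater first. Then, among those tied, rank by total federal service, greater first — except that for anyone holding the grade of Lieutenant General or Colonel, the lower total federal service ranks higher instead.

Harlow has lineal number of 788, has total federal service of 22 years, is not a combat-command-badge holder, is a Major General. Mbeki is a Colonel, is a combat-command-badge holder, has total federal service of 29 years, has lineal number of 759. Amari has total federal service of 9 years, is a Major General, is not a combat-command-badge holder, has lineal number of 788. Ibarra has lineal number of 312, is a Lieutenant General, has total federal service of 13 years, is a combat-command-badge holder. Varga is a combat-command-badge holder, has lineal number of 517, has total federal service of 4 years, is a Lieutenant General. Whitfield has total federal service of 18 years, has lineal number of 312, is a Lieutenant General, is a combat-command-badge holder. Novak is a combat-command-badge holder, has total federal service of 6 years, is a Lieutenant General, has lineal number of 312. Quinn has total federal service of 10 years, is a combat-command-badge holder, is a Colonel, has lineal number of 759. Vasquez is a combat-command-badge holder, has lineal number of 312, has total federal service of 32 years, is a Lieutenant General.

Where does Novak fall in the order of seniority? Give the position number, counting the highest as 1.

2

By grade: Varga, Novak, Ibarra, Whitfield and Vasquez (Lieutenant General); then Harlow and Amari (Major General); then Quinn and Mbeki (Colonel).
Varga, Novak, Ibarra, Whitfield and Vasquez are each a combat-command-badge holder, so the next rule applies.
Among Varga, Novak, Ibarra, Whitfield and Vasquez, by lineal number (higher first): Varga (517) before Novak, Ibarra, Whitfield and Vasquez (312).
Among Novak, Ibarra, Whitfield and Vasquez, by total federal service (lower first) (reversed rule for this group): Novak (6 years) before Ibarra (13 years) before Whitfield (18 years) before Vasquez (32 years).
Harlow and Amari are each not a combat-command-badge holder, so the next rule applies.
Harlow and Amari both have lineal number 788, so the next rule applies.
Among Harlow and Amari, by total federal service (higher first): Harlow (22 years) before Amari (9 years).
Quinn and Mbeki are each a combat-command-badge holder, so the next rule applies.
Quinn and Mbeki both have lineal number 759, so the next rule applies.
Among Quinn and Mbeki, by total federal service (lower first) (reversed rule for this group): Quinn (10 years) before Mbeki (29 years).
Order: Varga, Novak, Ibarra, Whitfield, Vasquez, Harlow, Amari, Quinn, Mbeki. So position 2.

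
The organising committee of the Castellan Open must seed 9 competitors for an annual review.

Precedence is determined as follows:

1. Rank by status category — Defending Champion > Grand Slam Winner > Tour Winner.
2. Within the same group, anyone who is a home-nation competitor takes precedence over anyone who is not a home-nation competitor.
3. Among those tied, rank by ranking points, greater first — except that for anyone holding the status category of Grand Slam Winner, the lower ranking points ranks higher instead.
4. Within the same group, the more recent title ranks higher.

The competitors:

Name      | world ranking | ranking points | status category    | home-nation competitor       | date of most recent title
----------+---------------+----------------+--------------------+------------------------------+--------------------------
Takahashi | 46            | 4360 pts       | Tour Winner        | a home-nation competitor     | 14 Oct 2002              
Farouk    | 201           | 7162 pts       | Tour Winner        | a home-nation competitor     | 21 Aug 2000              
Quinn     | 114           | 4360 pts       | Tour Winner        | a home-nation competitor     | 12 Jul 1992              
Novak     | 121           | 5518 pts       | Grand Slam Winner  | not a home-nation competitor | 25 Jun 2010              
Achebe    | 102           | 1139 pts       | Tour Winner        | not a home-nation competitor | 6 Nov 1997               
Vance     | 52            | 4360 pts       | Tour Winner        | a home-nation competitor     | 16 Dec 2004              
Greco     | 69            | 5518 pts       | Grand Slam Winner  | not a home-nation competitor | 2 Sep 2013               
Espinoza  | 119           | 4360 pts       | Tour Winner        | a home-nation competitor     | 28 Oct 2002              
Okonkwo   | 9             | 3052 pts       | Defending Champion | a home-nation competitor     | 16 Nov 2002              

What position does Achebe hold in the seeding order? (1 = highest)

9

By status category: Okonkwo (Defending Champion); then Greco and Novak (Grand Slam Winner); then Farouk, Vance, Espinoza, Takahashi, Quinn and Achebe (Tour Winner).
Greco and Novak are each not a home-nation competitor, so the next rule applies.
Greco and Novak both have ranking points 5518 pts, so the next rule applies.
Among Greco and Novak, by date of most recent title (later first): Greco (2 Sep 2013) before Novak (25 Jun 2010).
Among Farouk, Vance, Espinoza, Takahashi, Quinn and Achebe, a home-nation competitor before not a home-nation competitor: Farouk, Vance, Espinoza, Takahashi and Quinn (a home-nation competitor) before Achebe (not a home-nation competitor).
Among Farouk, Vance, Espinoza, Takahashi and Quinn, by ranking points (higher first): Farouk (7162 pts) before Vance, Espinoza, Takahashi and Quinn (4360 pts).
Among Vance, Espinoza, Takahashi and Quinn, by date of most recent title (later first): Vance (16 Dec 2004) before Espinoza (28 Oct 2002) before Takahashi (14 Oct 2002) before Quinn (12 Jul 1992).
Order: Okonkwo, Greco, Novak, Farouk, Vance, Espinoza, Takahashi, Quinn, Achebe. So position 9.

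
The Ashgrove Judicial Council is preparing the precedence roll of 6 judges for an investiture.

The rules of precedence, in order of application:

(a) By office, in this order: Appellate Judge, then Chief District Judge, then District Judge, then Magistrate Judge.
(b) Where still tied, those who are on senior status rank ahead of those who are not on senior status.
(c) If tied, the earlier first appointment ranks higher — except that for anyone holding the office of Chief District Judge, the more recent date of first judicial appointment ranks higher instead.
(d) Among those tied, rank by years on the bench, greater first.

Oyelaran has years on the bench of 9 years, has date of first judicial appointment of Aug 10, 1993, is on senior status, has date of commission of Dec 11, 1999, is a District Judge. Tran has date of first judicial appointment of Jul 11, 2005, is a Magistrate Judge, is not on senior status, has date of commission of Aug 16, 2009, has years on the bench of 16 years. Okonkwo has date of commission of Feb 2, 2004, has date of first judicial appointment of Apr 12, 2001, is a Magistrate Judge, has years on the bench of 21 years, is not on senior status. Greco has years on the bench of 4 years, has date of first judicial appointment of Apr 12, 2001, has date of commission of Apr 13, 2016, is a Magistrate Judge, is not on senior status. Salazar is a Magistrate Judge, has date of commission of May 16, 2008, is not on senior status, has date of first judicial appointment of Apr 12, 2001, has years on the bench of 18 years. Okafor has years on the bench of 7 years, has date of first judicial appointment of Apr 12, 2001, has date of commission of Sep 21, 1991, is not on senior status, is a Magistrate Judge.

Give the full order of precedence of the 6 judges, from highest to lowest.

Oyelaran, Okonkwo, Salazar, Okafor, Greco, Tran

By office: Oyelaran (District Judge); then Okonkwo, Salazar, Okafor, Greco and Tran (Magistrate Judge).
Okonkwo, Salazar, Okafor, Greco and Tran are each not on senior status, so the next rule applies.
Among Okonkwo, Salazar, Okafor, Greco and Tran, by date of first judicial appointment (earlier first): Okonkwo, Salazar, Okafor and Greco (Apr 12, 2001) before Tran (Jul 11, 2005).
Among Okonkwo, Salazar, Okafor and Greco, by years on the bench (higher first): Okonkwo (21 years) before Salazar (18 years) before Okafor (7 years) before Greco (4 years).
Full order: Oyelaran, Okonkwo, Salazar, Okafor, Greco, Tran.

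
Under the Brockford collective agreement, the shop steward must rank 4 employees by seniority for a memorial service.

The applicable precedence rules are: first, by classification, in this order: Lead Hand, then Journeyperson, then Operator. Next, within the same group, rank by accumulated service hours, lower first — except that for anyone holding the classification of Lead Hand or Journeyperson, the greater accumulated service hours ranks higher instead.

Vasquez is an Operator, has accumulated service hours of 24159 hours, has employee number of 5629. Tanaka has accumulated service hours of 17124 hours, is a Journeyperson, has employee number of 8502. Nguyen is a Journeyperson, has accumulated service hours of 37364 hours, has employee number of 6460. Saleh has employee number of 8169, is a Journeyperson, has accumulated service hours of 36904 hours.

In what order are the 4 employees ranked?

Nguyen, Saleh, Tanaka, Vasquez

By classification: Nguyen, Saleh and Tanaka (Journeyperson); then Vasquez (Operator).
Among Nguyen, Saleh and Tanaka, by accumulated service hours (higher first) (reversed rule for this group): Nguyen (37364 hours) before Saleh (36904 hours) before Tanaka (17124 hours).
Full order: Nguyen, Saleh, Tanaka, Vasquez.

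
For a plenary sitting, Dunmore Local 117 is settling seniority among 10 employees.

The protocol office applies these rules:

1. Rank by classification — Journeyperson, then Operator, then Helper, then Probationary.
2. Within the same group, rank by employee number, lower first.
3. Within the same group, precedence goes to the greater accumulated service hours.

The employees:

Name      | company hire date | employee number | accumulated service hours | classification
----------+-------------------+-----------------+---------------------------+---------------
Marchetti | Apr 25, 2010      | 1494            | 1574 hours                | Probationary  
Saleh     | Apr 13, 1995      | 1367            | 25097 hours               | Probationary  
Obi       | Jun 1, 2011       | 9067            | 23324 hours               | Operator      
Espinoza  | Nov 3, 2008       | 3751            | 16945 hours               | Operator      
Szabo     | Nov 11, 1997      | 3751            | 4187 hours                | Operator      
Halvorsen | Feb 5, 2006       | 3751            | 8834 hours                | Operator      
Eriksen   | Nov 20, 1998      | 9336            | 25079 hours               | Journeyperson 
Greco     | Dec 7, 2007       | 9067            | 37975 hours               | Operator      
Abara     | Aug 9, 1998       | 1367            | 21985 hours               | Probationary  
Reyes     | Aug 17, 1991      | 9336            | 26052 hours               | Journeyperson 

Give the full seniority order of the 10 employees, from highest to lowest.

Reyes, Eriksen, Espinoza, Halvorsen, Szabo, Greco, Obi, Saleh, Abara, Marchetti

By classification: Reyes and Eriksen (Journeyperson); then Espinoza, Halvorsen, Szabo, Greco and Obi (Operator); then Saleh, Abara and Marchetti (Probationary).
Reyes and Eriksen both have employee number 9336, so the next rule applies.
Among Reyes and Eriksen, by accumulated service hours (higher first): Reyes (26052 hours) before Eriksen (25079 hours).
Among Espinoza, Halvorsen, Szabo, Greco and Obi, by employee number (lower first): Espinoza, Halvorsen and Szabo (3751) before Greco and Obi (9067).
Among Espinoza, Halvorsen and Szabo, by accumulated service hours (higher first): Espinoza (16945 hours) before Halvorsen (8834 hours) before Szabo (4187 hours).
Among Greco and Obi, by accumulated service hours (higher first): Greco (37975 hours) before Obi (23324 hours).
Among Saleh, Abara and Marchetti, by employee number (lower first): Saleh and Abara (1367) before Marchetti (1494).
Among Saleh and Abara, by accumulated service hours (higher first): Saleh (25097 hours) before Abara (21985 hours).
Full order: Reyes, Eriksen, Espinoza, Halvorsen, Szabo, Greco, Obi, Saleh, Abara, Marchetti.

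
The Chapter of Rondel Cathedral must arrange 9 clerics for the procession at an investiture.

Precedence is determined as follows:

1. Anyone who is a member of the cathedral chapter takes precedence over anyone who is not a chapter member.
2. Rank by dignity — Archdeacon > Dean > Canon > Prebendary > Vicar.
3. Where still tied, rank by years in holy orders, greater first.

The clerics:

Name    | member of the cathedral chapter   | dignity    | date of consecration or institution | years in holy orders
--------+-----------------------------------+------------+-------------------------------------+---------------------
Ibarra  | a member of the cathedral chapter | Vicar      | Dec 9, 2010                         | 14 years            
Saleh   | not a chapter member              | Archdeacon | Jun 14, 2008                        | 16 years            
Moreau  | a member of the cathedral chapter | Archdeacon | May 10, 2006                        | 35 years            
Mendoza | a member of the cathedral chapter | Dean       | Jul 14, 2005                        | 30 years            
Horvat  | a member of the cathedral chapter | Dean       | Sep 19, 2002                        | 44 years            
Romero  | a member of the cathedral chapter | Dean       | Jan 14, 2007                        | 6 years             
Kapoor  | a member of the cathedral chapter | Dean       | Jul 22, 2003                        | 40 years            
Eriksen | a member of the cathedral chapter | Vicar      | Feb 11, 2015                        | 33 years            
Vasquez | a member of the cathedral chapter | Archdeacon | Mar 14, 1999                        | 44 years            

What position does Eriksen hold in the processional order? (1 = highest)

7

By the first rule: Vasquez, Moreau, Horvat, Kapoor, Mendoza, Romero, Eriksen and Ibarra (each a member of the cathedral chapter); then Saleh (not a chapter member).
Among Vasquez, Moreau, Horvat, Kapoor, Mendoza, Romero, Eriksen and Ibarra, by dignity: Vasquez and Moreau (Archdeacon) before Horvat, Kapoor, Mendoza and Romero (Dean) before Eriksen and Ibarra (Vicar).
Among Vasquez and Moreau, by years in holy orders (higher first): Vasquez (44 years) before Moreau (35 years).
Among Horvat, Kapoor, Mendoza and Romero, by years in holy orders (higher first): Horvat (44 years) before Kapoor (40 years) before Mendoza (30 years) before Romero (6 years).
Among Eriksen and Ibarra, by years in holy orders (higher first): Eriksen (33 years) before Ibarra (14 years).
Order: Vasquez, Moreau, Horvat, Kapoor, Mendoza, Romero, Eriksen, Ibarra, Saleh. So position 7.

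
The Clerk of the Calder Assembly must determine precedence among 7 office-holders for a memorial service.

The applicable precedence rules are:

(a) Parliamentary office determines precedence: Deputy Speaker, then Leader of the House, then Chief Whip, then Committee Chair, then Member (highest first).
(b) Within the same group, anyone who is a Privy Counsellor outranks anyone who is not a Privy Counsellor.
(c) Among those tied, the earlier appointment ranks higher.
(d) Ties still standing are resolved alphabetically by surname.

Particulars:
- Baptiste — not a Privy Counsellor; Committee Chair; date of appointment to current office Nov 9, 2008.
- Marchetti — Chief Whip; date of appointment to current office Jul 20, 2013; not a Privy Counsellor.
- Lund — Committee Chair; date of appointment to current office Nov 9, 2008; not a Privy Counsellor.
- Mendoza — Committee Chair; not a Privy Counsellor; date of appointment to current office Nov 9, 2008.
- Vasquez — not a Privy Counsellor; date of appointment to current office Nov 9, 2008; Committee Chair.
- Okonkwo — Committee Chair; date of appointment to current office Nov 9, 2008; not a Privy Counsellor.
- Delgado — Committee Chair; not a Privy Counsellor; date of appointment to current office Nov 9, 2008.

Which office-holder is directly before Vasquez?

Okonkwo

By parliamentary office: Marchetti (Chief Whip); then Baptiste, Delgado, Lund, Mendoza, Okonkwo and Vasquez (Committee Chair).
Baptiste, Delgado, Lund, Mendoza, Okonkwo and Vasquez are each not a Privy Counsellor, so the next rule applies.
Baptiste, Delgado, Lund, Mendoza, Okonkwo and Vasquez all have date of appointment to current office Nov 9, 2008, so the next rule applies.
Among Baptiste, Delgado, Lund, Mendoza, Okonkwo and Vasquez, alphabetically by surname: Baptiste before Delgado before Lund before Mendoza before Okonkwo before Vasquez.
Order: Marchetti, Baptiste, Delgado, Lund, Mendoza, Okonkwo, Vasquez.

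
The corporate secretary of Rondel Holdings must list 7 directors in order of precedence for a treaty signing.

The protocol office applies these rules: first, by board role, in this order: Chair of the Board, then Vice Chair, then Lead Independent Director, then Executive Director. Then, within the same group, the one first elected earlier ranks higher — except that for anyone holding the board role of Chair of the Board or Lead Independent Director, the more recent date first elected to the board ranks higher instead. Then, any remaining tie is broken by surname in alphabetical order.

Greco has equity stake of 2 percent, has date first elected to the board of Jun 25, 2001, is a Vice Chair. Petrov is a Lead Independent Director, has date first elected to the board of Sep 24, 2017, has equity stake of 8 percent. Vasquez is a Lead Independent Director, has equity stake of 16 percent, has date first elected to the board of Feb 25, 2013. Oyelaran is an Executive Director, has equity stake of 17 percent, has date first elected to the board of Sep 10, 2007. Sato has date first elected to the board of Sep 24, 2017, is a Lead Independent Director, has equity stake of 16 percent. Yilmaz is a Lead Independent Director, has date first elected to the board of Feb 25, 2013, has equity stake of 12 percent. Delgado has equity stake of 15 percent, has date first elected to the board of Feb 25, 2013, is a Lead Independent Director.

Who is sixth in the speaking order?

By board role: Greco (Vice Chair); then Petrov, Sato, Delgado, Vasquez and Yilmaz (Lead Independent Director); then Oyelaran (Executive Director).
Among Petrov, Sato, Delgado, Vasquez and Yilmaz, by date first elected to the board (later first) (reversed rule for this group): Petrov and Sato (Sep 24, 2017) before Delgado, Vasquez and Yilmaz (Feb 25, 2013).
Among Petrov and Sato, alphabetically by surname: Petrov before Sato.
Among Delgado, Vasquez and Yilmaz, alphabetically by surname: Delgado before Vasquez before Yilmaz.
Order: Greco, Petrov, Sato, Delgado, Vasquez, Yilmaz, Oyelaran.

Yilmaz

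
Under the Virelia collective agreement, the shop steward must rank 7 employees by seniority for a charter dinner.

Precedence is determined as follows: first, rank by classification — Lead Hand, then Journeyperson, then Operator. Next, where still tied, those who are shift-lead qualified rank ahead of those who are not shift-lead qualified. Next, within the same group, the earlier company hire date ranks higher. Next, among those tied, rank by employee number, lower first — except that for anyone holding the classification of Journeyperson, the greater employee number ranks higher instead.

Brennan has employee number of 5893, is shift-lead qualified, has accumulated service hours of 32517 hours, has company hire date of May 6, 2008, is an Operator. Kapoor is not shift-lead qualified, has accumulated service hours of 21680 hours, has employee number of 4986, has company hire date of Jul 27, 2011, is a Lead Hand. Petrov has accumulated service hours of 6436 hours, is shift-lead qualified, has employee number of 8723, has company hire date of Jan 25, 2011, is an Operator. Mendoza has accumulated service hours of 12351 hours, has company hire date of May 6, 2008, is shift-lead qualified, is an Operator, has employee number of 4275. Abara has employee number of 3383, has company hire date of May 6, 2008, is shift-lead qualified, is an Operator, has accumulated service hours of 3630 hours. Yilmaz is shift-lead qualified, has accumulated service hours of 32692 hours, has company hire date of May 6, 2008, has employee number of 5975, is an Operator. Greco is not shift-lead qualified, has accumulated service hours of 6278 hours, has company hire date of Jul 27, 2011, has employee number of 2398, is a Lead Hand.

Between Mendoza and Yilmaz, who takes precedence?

Mendoza

By classification: Greco and Kapoor (Lead Hand); then Abara, Mendoza, Brennan, Yilmaz and Petrov (Operator).
Greco and Kapoor are each not shift-lead qualified, so the next rule applies.
Greco and Kapoor both have company hire date Jul 27, 2011, so the next rule applies.
Among Greco and Kapoor, by employee number (lower first): Greco (2398) before Kapoor (4986).
Abara, Mendoza, Brennan, Yilmaz and Petrov are each shift-lead qualified, so the next rule applies.
Among Abara, Mendoza, Brennan, Yilmaz and Petrov, by company hire date (earlier first): Abara, Mendoza, Brennan and Yilmaz (May 6, 2008) before Petrov (Jan 25, 2011).
Among Abara, Mendoza, Brennan and Yilmaz, by employee number (lower first): Abara (3383) before Mendoza (4275) before Brennan (5893) before Yilmaz (5975).
So Mendoza takes precedence.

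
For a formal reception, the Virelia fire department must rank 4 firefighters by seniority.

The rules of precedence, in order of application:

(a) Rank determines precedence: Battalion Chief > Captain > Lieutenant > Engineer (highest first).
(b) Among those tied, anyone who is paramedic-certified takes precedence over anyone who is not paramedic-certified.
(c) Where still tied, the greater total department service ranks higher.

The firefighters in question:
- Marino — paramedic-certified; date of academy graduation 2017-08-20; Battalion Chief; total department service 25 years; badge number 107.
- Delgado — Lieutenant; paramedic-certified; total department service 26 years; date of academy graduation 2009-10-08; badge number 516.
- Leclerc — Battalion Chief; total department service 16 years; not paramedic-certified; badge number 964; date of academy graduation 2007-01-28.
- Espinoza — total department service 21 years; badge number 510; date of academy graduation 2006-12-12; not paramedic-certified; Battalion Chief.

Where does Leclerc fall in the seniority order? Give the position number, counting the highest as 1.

3

By rank: Marino, Espinoza and Leclerc (Battalion Chief); then Delgado (Lieutenant).
Among Marino, Espinoza and Leclerc, paramedic-certified before not paramedic-certified: Marino (paramedic-certified) before Espinoza and Leclerc (not paramedic-certified).
Among Espinoza and Leclerc, by total department service (higher first): Espinoza (21 years) before Leclerc (16 years).
Order: Marino, Espinoza, Leclerc, Delgado. So position 3.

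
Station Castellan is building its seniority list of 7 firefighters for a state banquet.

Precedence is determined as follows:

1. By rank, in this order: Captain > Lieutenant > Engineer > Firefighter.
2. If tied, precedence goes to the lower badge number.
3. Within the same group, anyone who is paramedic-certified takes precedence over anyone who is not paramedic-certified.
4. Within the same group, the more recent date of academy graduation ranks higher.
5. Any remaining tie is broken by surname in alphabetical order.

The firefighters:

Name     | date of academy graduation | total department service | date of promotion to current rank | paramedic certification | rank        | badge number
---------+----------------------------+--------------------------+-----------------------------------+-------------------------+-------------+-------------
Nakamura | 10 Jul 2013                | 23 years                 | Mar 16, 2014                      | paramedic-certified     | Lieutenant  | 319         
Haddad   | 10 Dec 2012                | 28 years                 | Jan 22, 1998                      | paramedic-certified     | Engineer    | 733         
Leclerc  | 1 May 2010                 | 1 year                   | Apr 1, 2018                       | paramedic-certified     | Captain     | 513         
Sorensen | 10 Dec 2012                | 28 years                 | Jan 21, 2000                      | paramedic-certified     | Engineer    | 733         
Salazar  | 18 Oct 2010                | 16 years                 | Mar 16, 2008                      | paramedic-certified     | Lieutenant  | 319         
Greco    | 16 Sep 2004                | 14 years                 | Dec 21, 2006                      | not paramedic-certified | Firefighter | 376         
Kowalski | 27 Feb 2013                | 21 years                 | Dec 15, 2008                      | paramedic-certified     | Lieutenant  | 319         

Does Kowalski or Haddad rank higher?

By rank: Leclerc (Captain); then Nakamura, Kowalski and Salazar (Lieutenant); then Haddad and Sorensen (Engineer); then Greco (Firefighter).
Nakamura, Kowalski and Salazar all have badge number 319, so the next rule applies.
Nakamura, Kowalski and Salazar are each paramedic-certified, so the next rule applies.
Among Nakamura, Kowalski and Salazar, by date of academy graduation (later first): Nakamura (10 Jul 2013) before Kowalski (27 Feb 2013) before Salazar (18 Oct 2010).
Haddad and Sorensen both have badge number 733, so the next rule applies.
Haddad and Sorensen are each paramedic-certified, so the next rule applies.
Haddad and Sorensen both have date of academy graduation 10 Dec 2012, so the next rule applies.
Among Haddad and Sorensen, alphabetically by surname: Haddad before Sorensen.
So Kowalski takes precedence.

Kowalski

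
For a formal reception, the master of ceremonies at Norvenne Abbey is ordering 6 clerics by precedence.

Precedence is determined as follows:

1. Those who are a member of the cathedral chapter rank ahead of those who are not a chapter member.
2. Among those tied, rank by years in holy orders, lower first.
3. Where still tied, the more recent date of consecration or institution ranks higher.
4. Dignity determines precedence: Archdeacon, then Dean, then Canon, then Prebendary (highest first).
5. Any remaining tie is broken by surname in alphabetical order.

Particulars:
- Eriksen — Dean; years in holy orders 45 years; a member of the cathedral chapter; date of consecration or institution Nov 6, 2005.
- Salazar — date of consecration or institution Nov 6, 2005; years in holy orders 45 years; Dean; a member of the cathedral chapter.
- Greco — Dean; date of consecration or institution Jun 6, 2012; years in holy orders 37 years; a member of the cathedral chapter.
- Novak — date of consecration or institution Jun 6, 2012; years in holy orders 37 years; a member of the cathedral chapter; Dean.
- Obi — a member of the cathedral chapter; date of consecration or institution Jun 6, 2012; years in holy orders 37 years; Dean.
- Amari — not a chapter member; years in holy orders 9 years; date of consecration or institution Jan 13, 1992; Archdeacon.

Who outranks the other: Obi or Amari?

By the first rule: Greco, Novak, Obi, Eriksen and Salazar (each a member of the cathedral chapter); then Amari (not a chapter member).
Among Greco, Novak, Obi, Eriksen and Salazar, by years in holy orders (lower first): Greco, Novak and Obi (37 years) before Eriksen and Salazar (45 years).
Greco, Novak and Obi all have date of consecration or institution Jun 6, 2012, so the next rule applies.
Greco, Novak and Obi are each Dean, so the next rule applies.
Among Greco, Novak and Obi, alphabetically by surname: Greco before Novak before Obi.
Eriksen and Salazar both have date of consecration or institution Nov 6, 2005, so the next rule applies.
Eriksen and Salazar are each Dean, so the next rule applies.
Among Eriksen and Salazar, alphabetically by surname: Eriksen before Salazar.
So Obi takes precedence.

Obi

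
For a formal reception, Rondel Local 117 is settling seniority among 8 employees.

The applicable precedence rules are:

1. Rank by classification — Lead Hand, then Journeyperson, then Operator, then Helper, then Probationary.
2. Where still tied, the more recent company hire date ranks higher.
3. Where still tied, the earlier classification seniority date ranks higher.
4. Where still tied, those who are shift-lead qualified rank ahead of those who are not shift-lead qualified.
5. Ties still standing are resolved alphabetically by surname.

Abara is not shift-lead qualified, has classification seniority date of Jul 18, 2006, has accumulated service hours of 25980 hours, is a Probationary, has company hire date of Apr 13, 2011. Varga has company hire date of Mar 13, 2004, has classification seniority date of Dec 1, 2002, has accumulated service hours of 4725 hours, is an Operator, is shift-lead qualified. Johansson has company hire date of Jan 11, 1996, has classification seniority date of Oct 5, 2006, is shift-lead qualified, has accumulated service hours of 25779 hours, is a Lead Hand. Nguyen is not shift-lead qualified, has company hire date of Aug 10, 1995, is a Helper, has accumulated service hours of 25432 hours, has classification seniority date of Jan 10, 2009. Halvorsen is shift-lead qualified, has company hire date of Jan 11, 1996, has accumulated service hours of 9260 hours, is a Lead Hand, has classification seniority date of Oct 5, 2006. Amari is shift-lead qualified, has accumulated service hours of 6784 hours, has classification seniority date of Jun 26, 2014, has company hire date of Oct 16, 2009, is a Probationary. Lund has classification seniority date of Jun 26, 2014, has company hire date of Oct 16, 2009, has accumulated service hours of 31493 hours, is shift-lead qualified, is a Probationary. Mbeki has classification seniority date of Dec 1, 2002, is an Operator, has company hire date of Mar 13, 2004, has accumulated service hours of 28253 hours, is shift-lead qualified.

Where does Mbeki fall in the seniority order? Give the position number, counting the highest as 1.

By classification: Halvorsen and Johansson (Lead Hand); then Mbeki and Varga (Operator); then Nguyen (Helper); then Abara, Amari and Lund (Probationary).
Halvorsen and Johansson both have company hire date Jan 11, 1996, so the next rule applies.
Halvorsen and Johansson both have classification seniority date Oct 5, 2006, so the next rule applies.
Halvorsen and Johansson are each shift-lead qualified, so the next rule applies.
Among Halvorsen and Johansson, alphabetically by surname: Halvorsen before Johansson.
Mbeki and Varga both have company hire date Mar 13, 2004, so the next rule applies.
Mbeki and Varga both have classification seniority date Dec 1, 2002, so the next rule applies.
Mbeki and Varga are each shift-lead qualified, so the next rule applies.
Among Mbeki and Varga, alphabetically by surname: Mbeki before Varga.
Among Abara, Amari and Lund, by company hire date (later first): Abara (Apr 13, 2011) before Amari and Lund (Oct 16, 2009).
Amari and Lund both have classification seniority date Jun 26, 2014, so the next rule applies.
Amari and Lund are each shift-lead qualified, so the next rule applies.
Among Amari and Lund, alphabetically by surname: Amari before Lund.
Order: Halvorsen, Johansson, Mbeki, Varga, Nguyen, Abara, Amari, Lund. So position 3.

3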